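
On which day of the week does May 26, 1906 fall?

Saturday

January 1, 1906 is a Monday.
May 26 is day 146 of the year, i.e. 145 days after Jan 1.
145 mod 7 = 5, so advance 5 weekdays from Monday: Saturday.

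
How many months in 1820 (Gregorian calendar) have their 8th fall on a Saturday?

3

Check the 8th of each month of 1820: Jan 8: Sat, Feb 8: Tue, Mar 8: Wed, Apr 8: Sat, May 8: Mon, Jun 8: Thu, Jul 8: Sat, Aug 8: Tue, Sep 8: Fri, Oct 8: Sun, Nov 8: Wed, Dec 8: Fri.
Saturday occurs in January, April, July — 3 months.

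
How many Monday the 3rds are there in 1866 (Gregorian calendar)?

Check the 3rd of each month of 1866: Jan 3: Wed, Feb 3: Sat, Mar 3: Sat, Apr 3: Tue, May 3: Thu, Jun 3: Sun, Jul 3: Tue, Aug 3: Fri, Sep 3: Mon, Oct 3: Wed, Nov 3: Sat, Dec 3: Mon.
Monday occurs in September, December — 2 months.

2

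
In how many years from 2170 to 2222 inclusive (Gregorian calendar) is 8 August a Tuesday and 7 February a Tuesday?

Check each year's weekday for 8 August and 7 February:
  2170: Wed/Wed  2171: Thu/Thu  2172: Sat/Fri  2173: Sun/Sun  2174: Mon/Mon  2175: Tue/Tue ✓  2176: Thu/Wed  2177: Fri/Fri  2178: Sat/Sat  2179: Sun/Sun  2180: Tue/Mon  2181: Wed/Wed  2182: Thu/Thu  2183: Fri/Fri  …(25 more)…  2209: Tue/Tue ✓  2210: Wed/Wed  2211: Thu/Thu  2212: Sat/Fri  2213: Sun/Sun  2214: Mon/Mon  2215: Tue/Tue ✓  2216: Thu/Wed  2217: Fri/Fri  2218: Sat/Sat  2219: Sun/Sun  2220: Tue/Mon  2221: Wed/Wed  2222: Thu/Thu
Both conditions hold in: 2175, 2186, 2197, 2209, 2215 — 5.

5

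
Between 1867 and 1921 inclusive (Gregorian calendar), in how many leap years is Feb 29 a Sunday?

2

Leap years in 1867–1921: 13 of them.
Feb 29 weekday advances by 5 (mod 7) from one leap year to the next four years later (or differs when a century non-leap intervenes).
Leap-day weekdays: 1868:Sat 1872:Thu 1876:Tue 1880:Sun✓ 1884:Fri 1888:Wed 1892:Mon 1896:Sat 1904:Mon 1908:Sat 1912:Thu 1916:Tue 1920:Sun✓
Sunday: 1880, 1920 → 2.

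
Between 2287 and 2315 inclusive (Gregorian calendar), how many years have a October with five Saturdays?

October has 31 days; it has five Saturdays when Saturday falls among the first (month-length − 28) days — i.e. when October 1 is one of Saturday/Friday/Thursday.
October 1 by year: 2287:Sat✓ 2288:Mon 2289:Tue 2290:Wed 2291:Thu✓ 2292:Sat✓ 2293:Sun 2294:Mon 2295:Tue 2296:Thu✓ 2297:Fri✓ 2298:Sat✓ 2299:Sun 2300:Mon 2301:Tue 2302:Wed 2303:Thu✓ 2304:Sat✓ 2305:Sun 2306:Mon 2307:Tue 2308:Thu✓ 2309:Fri✓ 2310:Sat✓ 2311:Sun 2312:Tue 2313:Wed 2314:Thu✓ 2315:Fri✓
Years with five Saturdays: 2287, 2291, 2292, 2296, 2297, 2298, 2303, 2304, 2308, 2309, 2310, 2314, 2315 → 13.

13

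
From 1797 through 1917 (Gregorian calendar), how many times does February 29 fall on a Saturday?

5

Leap years in 1797–1917: 28 of them.
Feb 29 weekday advances by 5 (mod 7) from one leap year to the next four years later (or differs when a century non-leap intervenes).
Leap-day weekdays: 1804:Wed 1808:Mon 1812:Sat✓ 1816:Thu 1820:Tue 1824:Sun 1828:Fri 1832:Wed 1836:Mon 1840:Sat✓ 1844:Thu 1848:Tue 1852:Sun 1856:Fri 1860:Wed 1864:Mon 1868:Sat✓ 1872:Thu 1876:Tue 1880:Sun 1884:Fri 1888:Wed 1892:Mon 1896:Sat✓ 1904:Mon 1908:Sat✓ 1912:Thu 1916:Tue
Saturday: 1812, 1840, 1868, 1896, 1908 → 5.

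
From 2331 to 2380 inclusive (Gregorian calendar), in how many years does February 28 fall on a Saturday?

Track February 28's weekday year by year (advancing +1, or +2 across a Feb 29):
  2331: Sat ✓  2332: Sun (+1)  2333: Tue (+2)  2334: Wed (+1)  2335: Thu (+1)
  2336: Fri (+1)  2337: Sun (+2)  2338: Mon (+1)  2339: Tue (+1)  2340: Wed (+1)
  2341: Fri (+2)  2342: Sat (+1) ✓  2343: Sun (+1)  2344: Mon (+1)  … (22 more years) …
  2367: Tue (+1)  2368: Wed (+1)  2369: Fri (+2)  2370: Sat (+1) ✓  2371: Sun (+1)
  2372: Mon (+1)  2373: Wed (+2)  2374: Thu (+1)  2375: Fri (+1)  2376: Sat (+1) ✓
  2377: Mon (+2)  2378: Tue (+1)  2379: Wed (+1)  2380: Thu (+1)
Saturday years: 2331, 2342, 2348, 2353, 2359, 2370, 2376 — 7 in total.

7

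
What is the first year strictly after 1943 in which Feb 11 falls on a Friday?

1944

From one year to the next, a fixed date's weekday advances by 1, or by 2 when a Feb 29 lies between the two dates.
1943: February 11 is Thursday.
1944: Friday (+1)
Feb 11 falls on a Friday in 1944.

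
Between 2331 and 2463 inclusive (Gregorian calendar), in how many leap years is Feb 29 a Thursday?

5

Leap years in 2331–2463: 33 of them.
Feb 29 weekday advances by 5 (mod 7) from one leap year to the next four years later (or differs when a century non-leap intervenes).
Leap-day weekdays: 2332:Mon 2336:Sat 2340:Thu✓ 2344:Tue 2348:Sun 2352:Fri 2356:Wed 2360:Mon 2364:Sat 2368:Thu✓ 2372:Tue 2376:Sun 2380:Fri …(7 more)… 2412:Wed 2416:Mon 2420:Sat 2424:Thu✓ 2428:Tue 2432:Sun 2436:Fri 2440:Wed 2444:Mon 2448:Sat 2452:Thu✓ 2456:Tue 2460:Sun
Thursday: 2340, 2368, 2396, 2424, 2452 → 5.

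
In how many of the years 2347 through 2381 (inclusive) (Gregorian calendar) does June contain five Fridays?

June has 30 days; it has five Fridays when Friday falls among the first (month-length − 28) days — i.e. when June 1 is one of Friday/Thursday.
June 1 by year: 2347:Sun 2348:Tue 2349:Wed 2350:Thu✓ 2351:Fri✓ 2352:Sun 2353:Mon 2354:Tue 2355:Wed 2356:Fri✓ 2357:Sat 2358:Sun 2359:Mon 2360:Wed 2361:Thu✓ …(5 more)… 2367:Thu✓ 2368:Sat 2369:Sun 2370:Mon 2371:Tue 2372:Thu✓ 2373:Fri✓ 2374:Sat 2375:Sun 2376:Tue 2377:Wed 2378:Thu✓ 2379:Fri✓ 2380:Sun 2381:Mon
Years with five Fridays: 2350, 2351, 2356, 2361, 2362, 2367, 2372, 2373, 2378, 2379 → 10.

10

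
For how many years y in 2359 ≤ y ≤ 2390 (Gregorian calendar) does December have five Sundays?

14

December has 31 days; it has five Sundays when Sunday falls among the first (month-length − 28) days — i.e. when December 1 is one of Sunday/Saturday/Friday.
December 1 by year: 2359:Tue 2360:Thu 2361:Fri✓ 2362:Sat✓ 2363:Sun✓ 2364:Tue 2365:Wed 2366:Thu 2367:Fri✓ 2368:Sun✓ 2369:Mon 2370:Tue 2371:Wed 2372:Fri✓ 2373:Sat✓ 2374:Sun✓ 2375:Mon 2376:Wed 2377:Thu 2378:Fri✓ 2379:Sat✓ 2380:Mon 2381:Tue 2382:Wed 2383:Thu 2384:Sat✓ 2385:Sun✓ 2386:Mon 2387:Tue 2388:Thu 2389:Fri✓ 2390:Sat✓
Years with five Sundays: 2361, 2362, 2363, 2367, 2368, 2372, 2373, 2374, 2378, 2379, 2384, 2385, 2389, 2390 → 14.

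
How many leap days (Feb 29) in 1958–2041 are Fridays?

Leap years in 1958–2041: 21 of them.
Feb 29 weekday advances by 5 (mod 7) from one leap year to the next four years later (or differs when a century non-leap intervenes).
Leap-day weekdays: 1960:Mon 1964:Sat 1968:Thu 1972:Tue 1976:Sun 1980:Fri✓ 1984:Wed 1988:Mon 1992:Sat 1996:Thu 2000:Tue 2004:Sun 2008:Fri✓ 2012:Wed 2016:Mon 2020:Sat 2024:Thu 2028:Tue 2032:Sun 2036:Fri✓ 2040:Wed
Friday: 1980, 2008, 2036 → 3.

3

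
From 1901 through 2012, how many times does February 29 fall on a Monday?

4

Leap years in 1901–2012: 28 of them.
Feb 29 weekday advances by 5 (mod 7) from one leap year to the next four years later (or differs when a century non-leap intervenes).
Leap-day weekdays: 1904:Mon✓ 1908:Sat 1912:Thu 1916:Tue 1920:Sun 1924:Fri 1928:Wed 1932:Mon✓ 1936:Sat 1940:Thu 1944:Tue 1948:Sun 1952:Fri 1956:Wed 1960:Mon✓ 1964:Sat 1968:Thu 1972:Tue 1976:Sun 1980:Fri 1984:Wed 1988:Mon✓ 1992:Sat 1996:Thu 2000:Tue 2004:Sun 2008:Fri 2012:Wed
Monday: 1904, 1932, 1960, 1988 → 4.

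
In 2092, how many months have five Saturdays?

A month of length L has five Saturdays iff its first Saturday is on day ≤ L−28 (so day 1–3 in a 31-day month, 1–2 in a 30-day month, day 1 in a leap February).
Checking each month of 2092: Jan starts Tue (31d); Feb starts Fri (29d); Mar starts Sat (31d) ✓; Apr starts Tue (30d); May starts Thu (31d) ✓; Jun starts Sun (30d); Jul starts Tue (31d); Aug starts Fri (31d) ✓; Sep starts Mon (30d); Oct starts Wed (31d); Nov starts Sat (30d) ✓; Dec starts Mon (31d).
Five-Saturday months: March, May, August, November → 4.

4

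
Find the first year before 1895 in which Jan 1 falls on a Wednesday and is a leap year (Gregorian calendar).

Jan 1 advances by 2 weekdays after a leap year and by 1 after a common year.
1895: Jan 1 is Tuesday.
1894: Monday
1893: Sunday
1892: Friday (leap)
1891: Thursday
1890: Wednesday
1889: Tuesday
1888: Sunday (leap)
1887: Saturday
1886: Friday
1885: Thursday
1884: Tuesday (leap)
1883: Monday
1882: Sunday
1881: Saturday
1880: Thursday (leap)
1879: Wednesday
1878: Tuesday
1877: Monday
1876: Saturday (leap)
1875: Friday
1874: Thursday
1873: Wednesday
1872: Monday (leap)
1871: Sunday
1870: Saturday
1869: Friday
1868: Wednesday (leap)
1868 begins on a Wednesday and is a leap year.

1868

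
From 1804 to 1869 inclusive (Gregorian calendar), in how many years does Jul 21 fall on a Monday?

9

Track Jul 21's weekday year by year (advancing +1, or +2 across a Feb 29):
  1804: Sat  1805: Sun (+1)  1806: Mon (+1) ✓  1807: Tue (+1)  1808: Thu (+2)
  1809: Fri (+1)  1810: Sat (+1)  1811: Sun (+1)  1812: Tue (+2)  1813: Wed (+1)
  1814: Thu (+1)  1815: Fri (+1)  1816: Sun (+2)  1817: Mon (+1) ✓  … (38 more years) …
  1856: Mon (+2) ✓  1857: Tue (+1)  1858: Wed (+1)  1859: Thu (+1)  1860: Sat (+2)
  1861: Sun (+1)  1862: Mon (+1) ✓  1863: Tue (+1)  1864: Thu (+2)  1865: Fri (+1)
  1866: Sat (+1)  1867: Sun (+1)  1868: Tue (+2)  1869: Wed (+1)
Monday years: 1806, 1817, 1823, 1828, 1834, 1845, 1851, 1856, 1862 — 9 in total.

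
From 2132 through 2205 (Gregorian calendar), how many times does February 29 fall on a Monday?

3

Leap years in 2132–2205: 18 of them.
Feb 29 weekday advances by 5 (mod 7) from one leap year to the next four years later (or differs when a century non-leap intervenes).
Leap-day weekdays: 2132:Fri 2136:Wed 2140:Mon✓ 2144:Sat 2148:Thu 2152:Tue 2156:Sun 2160:Fri 2164:Wed 2168:Mon✓ 2172:Sat 2176:Thu 2180:Tue 2184:Sun 2188:Fri 2192:Wed 2196:Mon✓ 2204:Wed
Monday: 2140, 2168, 2196 → 3.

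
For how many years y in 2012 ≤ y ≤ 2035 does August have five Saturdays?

10

August has 31 days; it has five Saturdays when Saturday falls among the first (month-length − 28) days — i.e. when August 1 is one of Saturday/Friday/Thursday.
August 1 by year: 2012:Wed 2013:Thu✓ 2014:Fri✓ 2015:Sat✓ 2016:Mon 2017:Tue 2018:Wed 2019:Thu✓ 2020:Sat✓ 2021:Sun 2022:Mon 2023:Tue 2024:Thu✓ 2025:Fri✓ 2026:Sat✓ 2027:Sun 2028:Tue 2029:Wed 2030:Thu✓ 2031:Fri✓ 2032:Sun 2033:Mon 2034:Tue 2035:Wed
Years with five Saturdays: 2013, 2014, 2015, 2019, 2020, 2024, 2025, 2026, 2030, 2031 → 10.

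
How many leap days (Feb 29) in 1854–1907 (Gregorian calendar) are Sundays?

1

Leap years in 1854–1907: 12 of them.
Feb 29 weekday advances by 5 (mod 7) from one leap year to the next four years later (or differs when a century non-leap intervenes).
Leap-day weekdays: 1856:Fri 1860:Wed 1864:Mon 1868:Sat 1872:Thu 1876:Tue 1880:Sun✓ 1884:Fri 1888:Wed 1892:Mon 1896:Sat 1904:Mon
Sunday: 1880 → 1.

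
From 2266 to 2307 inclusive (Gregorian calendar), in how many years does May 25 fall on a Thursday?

6

Track May 25's weekday year by year (advancing +1, or +2 across a Feb 29):
  2266: Fri  2267: Sat (+1)  2268: Mon (+2)  2269: Tue (+1)  2270: Wed (+1)
  2271: Thu (+1) ✓  2272: Sat (+2)  2273: Sun (+1)  2274: Mon (+1)  2275: Tue (+1)
  2276: Thu (+2) ✓  2277: Fri (+1)  2278: Sat (+1)  2279: Sun (+1)  … (14 more years) …
  2294: Fri (+1)  2295: Sat (+1)  2296: Mon (+2)  2297: Tue (+1)  2298: Wed (+1)
  2299: Thu (+1) ✓  2300: Fri (+1)  2301: Sat (+1)  2302: Sun (+1)  2303: Mon (+1)
  2304: Wed (+2)  2305: Thu (+1) ✓  2306: Fri (+1)  2307: Sat (+1)
Thursday years: 2271, 2276, 2282, 2293, 2299, 2305 — 6 in total.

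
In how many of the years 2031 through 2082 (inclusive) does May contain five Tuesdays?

May has 31 days; it has five Tuesdays when Tuesday falls among the first (month-length − 28) days — i.e. when May 1 is one of Tuesday/Monday/Sunday.
May 1 by year: 2031:Thu 2032:Sat 2033:Sun✓ 2034:Mon✓ 2035:Tue✓ 2036:Thu 2037:Fri 2038:Sat 2039:Sun✓ 2040:Tue✓ 2041:Wed 2042:Thu 2043:Fri 2044:Sun✓ 2045:Mon✓ …(22 more)… 2068:Tue✓ 2069:Wed 2070:Thu 2071:Fri 2072:Sun✓ 2073:Mon✓ 2074:Tue✓ 2075:Wed 2076:Fri 2077:Sat 2078:Sun✓ 2079:Mon✓ 2080:Wed 2081:Thu 2082:Fri
Years with five Tuesdays: 2033, 2034, 2035, 2039, 2040, 2044, 2045, 2046, 2050, 2051, 2056, 2057, 2061, 2062, 2063, 2067, 2068, 2072, 2073, 2074, 2078, 2079 → 22.

22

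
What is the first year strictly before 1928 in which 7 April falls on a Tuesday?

1925

From one year to the next, a fixed date's weekday advances by 1, or by 2 when a Feb 29 lies between the two dates.
1928: April 7 is Saturday.
1927: Thursday (−2)
1926: Wednesday (−1)
1925: Tuesday (−1)
7 April falls on a Tuesday in 1925.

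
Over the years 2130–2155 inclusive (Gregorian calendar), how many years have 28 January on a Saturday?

Track 28 January's weekday year by year (advancing +1, or +2 across a Feb 29):
  2130: Sat ✓  2131: Sun (+1)  2132: Mon (+1)  2133: Wed (+2)  2134: Thu (+1)
  2135: Fri (+1)  2136: Sat (+1) ✓  2137: Mon (+2)  2138: Tue (+1)  2139: Wed (+1)
  2140: Thu (+1)  2141: Sat (+2) ✓  2142: Sun (+1)  2143: Mon (+1)  2144: Tue (+1)
  2145: Thu (+2)  2146: Fri (+1)  2147: Sat (+1) ✓  2148: Sun (+1)  2149: Tue (+2)
  2150: Wed (+1)  2151: Thu (+1)  2152: Fri (+1)  2153: Sun (+2)  2154: Mon (+1)
  2155: Tue (+1)
Saturday years: 2130, 2136, 2141, 2147 — 4 in total.

4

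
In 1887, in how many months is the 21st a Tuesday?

Check the 21st of each month of 1887: Jan 21: Fri, Feb 21: Mon, Mar 21: Mon, Apr 21: Thu, May 21: Sat, Jun 21: Tue, Jul 21: Thu, Aug 21: Sun, Sep 21: Wed, Oct 21: Fri, Nov 21: Mon, Dec 21: Wed.
Tuesday occurs in June — 1 month.

1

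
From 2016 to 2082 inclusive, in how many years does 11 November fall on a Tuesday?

9

Track 11 November's weekday year by year (advancing +1, or +2 across a Feb 29):
  2016: Fri  2017: Sat (+1)  2018: Sun (+1)  2019: Mon (+1)  2020: Wed (+2)
  2021: Thu (+1)  2022: Fri (+1)  2023: Sat (+1)  2024: Mon (+2)  2025: Tue (+1) ✓
  2026: Wed (+1)  2027: Thu (+1)  2028: Sat (+2)  2029: Sun (+1)  … (39 more years) …
  2069: Mon (+1)  2070: Tue (+1) ✓  2071: Wed (+1)  2072: Fri (+2)  2073: Sat (+1)
  2074: Sun (+1)  2075: Mon (+1)  2076: Wed (+2)  2077: Thu (+1)  2078: Fri (+1)
  2079: Sat (+1)  2080: Mon (+2)  2081: Tue (+1) ✓  2082: Wed (+1)
Tuesday years: 2025, 2031, 2036, 2042, 2053, 2059, 2064, 2070, 2081 — 9 in total.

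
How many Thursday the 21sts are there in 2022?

2

Check the 21st of each month of 2022: Jan 21: Fri, Feb 21: Mon, Mar 21: Mon, Apr 21: Thu, May 21: Sat, Jun 21: Tue, Jul 21: Thu, Aug 21: Sun, Sep 21: Wed, Oct 21: Fri, Nov 21: Mon, Dec 21: Wed.
Thursday occurs in April, July — 2 months.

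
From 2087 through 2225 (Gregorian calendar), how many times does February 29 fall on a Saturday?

Leap years in 2087–2225: 33 of them.
Feb 29 weekday advances by 5 (mod 7) from one leap year to the next four years later (or differs when a century non-leap intervenes).
Leap-day weekdays: 2088:Sun 2092:Fri 2096:Wed 2104:Fri 2108:Wed 2112:Mon 2116:Sat✓ 2120:Thu 2124:Tue 2128:Sun 2132:Fri 2136:Wed 2140:Mon …(7 more)… 2172:Sat✓ 2176:Thu 2180:Tue 2184:Sun 2188:Fri 2192:Wed 2196:Mon 2204:Wed 2208:Mon 2212:Sat✓ 2216:Thu 2220:Tue 2224:Sun
Saturday: 2116, 2144, 2172, 2212 → 4.

4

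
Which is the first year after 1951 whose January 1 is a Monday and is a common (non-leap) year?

Jan 1 advances by 2 weekdays after a leap year and by 1 after a common year.
1951: Jan 1 is Monday.
1952: Tuesday (leap)
1953: Thursday
1954: Friday
1955: Saturday
1956: Sunday (leap)
1957: Tuesday
1958: Wednesday
1959: Thursday
1960: Friday (leap)
1961: Sunday
1962: Monday
1962 begins on a Monday and is a common year.

1962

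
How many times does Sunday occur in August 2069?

4

August 2069 has 31 days and begins on Thursday.
The first Sunday is August 4.
Sundays fall on 4, 11, 18, 25 — that's 4.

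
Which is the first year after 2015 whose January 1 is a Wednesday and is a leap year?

2020

Jan 1 advances by 2 weekdays after a leap year and by 1 after a common year.
2015: Jan 1 is Thursday.
2016: Friday (leap)
2017: Sunday
2018: Monday
2019: Tuesday
2020: Wednesday (leap)
2020 begins on a Wednesday and is a leap year.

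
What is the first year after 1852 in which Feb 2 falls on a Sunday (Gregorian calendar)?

From one year to the next, a fixed date's weekday advances by 1, or by 2 when a Feb 29 lies between the two dates.
1852: February 2 is Monday.
1853: Wednesday (+2)
1854: Thursday (+1)
1855: Friday (+1)
1856: Saturday (+1)
1857: Monday (+2)
1858: Tuesday (+1)
1859: Wednesday (+1)
1860: Thursday (+1)
1861: Saturday (+2)
1862: Sunday (+1)
Feb 2 falls on a Sunday in 1862.

1862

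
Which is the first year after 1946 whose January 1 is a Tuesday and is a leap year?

Jan 1 advances by 2 weekdays after a leap year and by 1 after a common year.
1946: Jan 1 is Tuesday.
1947: Wednesday
1948: Thursday (leap)
1949: Saturday
1950: Sunday
1951: Monday
1952: Tuesday (leap)
1952 begins on a Tuesday and is a leap year.

1952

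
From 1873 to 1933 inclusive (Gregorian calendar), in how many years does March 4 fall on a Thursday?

8

Track March 4's weekday year by year (advancing +1, or +2 across a Feb 29):
  1873: Tue  1874: Wed (+1)  1875: Thu (+1) ✓  1876: Sat (+2)  1877: Sun (+1)
  1878: Mon (+1)  1879: Tue (+1)  1880: Thu (+2) ✓  1881: Fri (+1)  1882: Sat (+1)
  1883: Sun (+1)  1884: Tue (+2)  1885: Wed (+1)  1886: Thu (+1) ✓  … (33 more years) …
  1920: Thu (+2) ✓  1921: Fri (+1)  1922: Sat (+1)  1923: Sun (+1)  1924: Tue (+2)
  1925: Wed (+1)  1926: Thu (+1) ✓  1927: Fri (+1)  1928: Sun (+2)  1929: Mon (+1)
  1930: Tue (+1)  1931: Wed (+1)  1932: Fri (+2)  1933: Sat (+1)
Thursday years: 1875, 1880, 1886, 1897, 1909, 1915, 1920, 1926 — 8 in total.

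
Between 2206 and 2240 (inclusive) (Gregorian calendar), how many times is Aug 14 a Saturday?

Track Aug 14's weekday year by year (advancing +1, or +2 across a Feb 29):
  2206: Thu  2207: Fri (+1)  2208: Sun (+2)  2209: Mon (+1)  2210: Tue (+1)
  2211: Wed (+1)  2212: Fri (+2)  2213: Sat (+1) ✓  2214: Sun (+1)  2215: Mon (+1)
  2216: Wed (+2)  2217: Thu (+1)  2218: Fri (+1)  2219: Sat (+1) ✓  … (7 more years) …
  2227: Tue (+1)  2228: Thu (+2)  2229: Fri (+1)  2230: Sat (+1) ✓  2231: Sun (+1)
  2232: Tue (+2)  2233: Wed (+1)  2234: Thu (+1)  2235: Fri (+1)  2236: Sun (+2)
  2237: Mon (+1)  2238: Tue (+1)  2239: Wed (+1)  2240: Fri (+2)
Saturday years: 2213, 2219, 2224, 2230 — 4 in total.

4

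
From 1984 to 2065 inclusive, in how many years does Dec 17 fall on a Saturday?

11

Track Dec 17's weekday year by year (advancing +1, or +2 across a Feb 29):
  1984: Mon  1985: Tue (+1)  1986: Wed (+1)  1987: Thu (+1)  1988: Sat (+2) ✓
  1989: Sun (+1)  1990: Mon (+1)  1991: Tue (+1)  1992: Thu (+2)  1993: Fri (+1)
  1994: Sat (+1) ✓  1995: Sun (+1)  1996: Tue (+2)  1997: Wed (+1)  … (54 more years) …
  2052: Tue (+2)  2053: Wed (+1)  2054: Thu (+1)  2055: Fri (+1)  2056: Sun (+2)
  2057: Mon (+1)  2058: Tue (+1)  2059: Wed (+1)  2060: Fri (+2)  2061: Sat (+1) ✓
  2062: Sun (+1)  2063: Mon (+1)  2064: Wed (+2)  2065: Thu (+1)
Saturday years: 1988, 1994, 2005, 2011, 2016, 2022, 2033, 2039, 2044, 2050, 2061 — 11 in total.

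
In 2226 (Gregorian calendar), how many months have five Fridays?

A month of length L has five Fridays iff its first Friday is on day ≤ L−28 (so day 1–3 in a 31-day month, 1–2 in a 30-day month, day 1 in a leap February).
Checking each month of 2226: Jan starts Sun (31d); Feb starts Wed (28d); Mar starts Wed (31d) ✓; Apr starts Sat (30d); May starts Mon (31d); Jun starts Thu (30d) ✓; Jul starts Sat (31d); Aug starts Tue (31d); Sep starts Fri (30d) ✓; Oct starts Sun (31d); Nov starts Wed (30d); Dec starts Fri (31d) ✓.
Five-Friday months: March, June, September, December → 4.

4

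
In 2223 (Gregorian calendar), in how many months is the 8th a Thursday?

Check the 8th of each month of 2223: Jan 8: Wed, Feb 8: Sat, Mar 8: Sat, Apr 8: Tue, May 8: Thu, Jun 8: Sun, Jul 8: Tue, Aug 8: Fri, Sep 8: Mon, Oct 8: Wed, Nov 8: Sat, Dec 8: Mon.
Thursday occurs in May — 1 month.

1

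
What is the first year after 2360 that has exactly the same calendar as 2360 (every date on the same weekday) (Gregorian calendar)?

Two years share a calendar iff Jan 1 falls on the same weekday and both are leap or both are common. 2360: Jan 1 is Friday, leap year.
2361: Jan 1 Sunday, common
2362: Jan 1 Monday, common
2363: Jan 1 Tuesday, common
2364: Jan 1 Wednesday, leap
2365: Jan 1 Friday, common
2366: Jan 1 Saturday, common
2367: Jan 1 Sunday, common
2368: Jan 1 Monday, leap
2369: Jan 1 Wednesday, common
2370: Jan 1 Thursday, common
2371: Jan 1 Friday, common
2372: Jan 1 Saturday, leap
2373: Jan 1 Monday, common
2374: Jan 1 Tuesday, common
2375: Jan 1 Wednesday, common
2376: Jan 1 Thursday, leap
2377: Jan 1 Saturday, common
2378: Jan 1 Sunday, common
2379: Jan 1 Monday, common
2380: Jan 1 Tuesday, leap
2381: Jan 1 Thursday, common
2382: Jan 1 Friday, common
2383: Jan 1 Saturday, common
2384: Jan 1 Sunday, leap
2385: Jan 1 Tuesday, common
2386: Jan 1 Wednesday, common
2387: Jan 1 Thursday, common
2388: Jan 1 Friday, leap
2388 matches on both conditions.

2388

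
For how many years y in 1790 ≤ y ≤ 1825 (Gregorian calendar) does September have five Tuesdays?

10

September has 30 days; it has five Tuesdays when Tuesday falls among the first (month-length − 28) days — i.e. when September 1 is one of Tuesday/Monday.
September 1 by year: 1790:Wed 1791:Thu 1792:Sat 1793:Sun 1794:Mon✓ 1795:Tue✓ 1796:Thu 1797:Fri 1798:Sat 1799:Sun 1800:Mon✓ 1801:Tue✓ 1802:Wed 1803:Thu 1804:Sat …(6 more)… 1811:Sun 1812:Tue✓ 1813:Wed 1814:Thu 1815:Fri 1816:Sun 1817:Mon✓ 1818:Tue✓ 1819:Wed 1820:Fri 1821:Sat 1822:Sun 1823:Mon✓ 1824:Wed 1825:Thu
Years with five Tuesdays: 1794, 1795, 1800, 1801, 1806, 1807, 1812, 1817, 1818, 1823 → 10.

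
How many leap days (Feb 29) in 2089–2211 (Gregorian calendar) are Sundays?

Leap years in 2089–2211: 28 of them.
Feb 29 weekday advances by 5 (mod 7) from one leap year to the next four years later (or differs when a century non-leap intervenes).
Leap-day weekdays: 2092:Fri 2096:Wed 2104:Fri 2108:Wed 2112:Mon 2116:Sat 2120:Thu 2124:Tue 2128:Sun✓ 2132:Fri 2136:Wed 2140:Mon 2144:Sat 2148:Thu 2152:Tue 2156:Sun✓ 2160:Fri 2164:Wed 2168:Mon 2172:Sat 2176:Thu 2180:Tue 2184:Sun✓ 2188:Fri 2192:Wed 2196:Mon 2204:Wed 2208:Mon
Sunday: 2128, 2156, 2184 → 3.

3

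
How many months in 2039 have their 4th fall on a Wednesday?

Check the 4th of each month of 2039: Jan 4: Tue, Feb 4: Fri, Mar 4: Fri, Apr 4: Mon, May 4: Wed, Jun 4: Sat, Jul 4: Mon, Aug 4: Thu, Sep 4: Sun, Oct 4: Tue, Nov 4: Fri, Dec 4: Sun.
Wednesday occurs in May — 1 month.

1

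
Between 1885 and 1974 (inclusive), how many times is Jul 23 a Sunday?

13

Track Jul 23's weekday year by year (advancing +1, or +2 across a Feb 29):
  1885: Thu  1886: Fri (+1)  1887: Sat (+1)  1888: Mon (+2)  1889: Tue (+1)
  1890: Wed (+1)  1891: Thu (+1)  1892: Sat (+2)  1893: Sun (+1) ✓  1894: Mon (+1)
  1895: Tue (+1)  1896: Thu (+2)  1897: Fri (+1)  1898: Sat (+1)  … (62 more years) …
  1961: Sun (+1) ✓  1962: Mon (+1)  1963: Tue (+1)  1964: Thu (+2)  1965: Fri (+1)
  1966: Sat (+1)  1967: Sun (+1) ✓  1968: Tue (+2)  1969: Wed (+1)  1970: Thu (+1)
  1971: Fri (+1)  1972: Sun (+2) ✓  1973: Mon (+1)  1974: Tue (+1)
Sunday years: 1893, 1899, 1905, 1911, 1916, 1922, 1933, 1939, 1944, 1950, 1961, 1967, 1972 — 13 in total.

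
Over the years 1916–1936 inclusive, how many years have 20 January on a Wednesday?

2

Track 20 January's weekday year by year (advancing +1, or +2 across a Feb 29):
  1916: Thu  1917: Sat (+2)  1918: Sun (+1)  1919: Mon (+1)  1920: Tue (+1)
  1921: Thu (+2)  1922: Fri (+1)  1923: Sat (+1)  1924: Sun (+1)  1925: Tue (+2)
  1926: Wed (+1) ✓  1927: Thu (+1)  1928: Fri (+1)  1929: Sun (+2)  1930: Mon (+1)
  1931: Tue (+1)  1932: Wed (+1) ✓  1933: Fri (+2)  1934: Sat (+1)  1935: Sun (+1)
  1936: Mon (+1)
Wednesday years: 1926, 1932 — 2 in total.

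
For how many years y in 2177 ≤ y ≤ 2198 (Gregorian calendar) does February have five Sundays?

1

February has 28 days (29 in leap years); it has five Sundays when Sunday falls among the first (month-length − 28) days — i.e. when February 1 is Sunday in a leap year (never in a common year).
February 1 by year: 2177:Sat 2178:Sun 2179:Mon 2180:Tue 2181:Thu 2182:Fri 2183:Sat 2184:Sun✓ 2185:Tue 2186:Wed 2187:Thu 2188:Fri 2189:Sun 2190:Mon 2191:Tue 2192:Wed 2193:Fri 2194:Sat 2195:Sun 2196:Mon 2197:Wed 2198:Thu
Years with five Sundays: 2184 → 1.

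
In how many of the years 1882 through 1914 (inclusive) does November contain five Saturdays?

November has 30 days; it has five Saturdays when Saturday falls among the first (month-length − 28) days — i.e. when November 1 is one of Saturday/Friday.
November 1 by year: 1882:Wed 1883:Thu 1884:Sat✓ 1885:Sun 1886:Mon 1887:Tue 1888:Thu 1889:Fri✓ 1890:Sat✓ 1891:Sun 1892:Tue 1893:Wed 1894:Thu 1895:Fri✓ 1896:Sun …(3 more)… 1900:Thu 1901:Fri✓ 1902:Sat✓ 1903:Sun 1904:Tue 1905:Wed 1906:Thu 1907:Fri✓ 1908:Sun 1909:Mon 1910:Tue 1911:Wed 1912:Fri✓ 1913:Sat✓ 1914:Sun
Years with five Saturdays: 1884, 1889, 1890, 1895, 1901, 1902, 1907, 1912, 1913 → 9.

9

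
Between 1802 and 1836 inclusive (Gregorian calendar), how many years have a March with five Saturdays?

March has 31 days; it has five Saturdays when Saturday falls among the first (month-length − 28) days — i.e. when March 1 is one of Saturday/Friday/Thursday.
March 1 by year: 1802:Mon 1803:Tue 1804:Thu✓ 1805:Fri✓ 1806:Sat✓ 1807:Sun 1808:Tue 1809:Wed 1810:Thu✓ 1811:Fri✓ 1812:Sun 1813:Mon 1814:Tue 1815:Wed 1816:Fri✓ …(5 more)… 1822:Fri✓ 1823:Sat✓ 1824:Mon 1825:Tue 1826:Wed 1827:Thu✓ 1828:Sat✓ 1829:Sun 1830:Mon 1831:Tue 1832:Thu✓ 1833:Fri✓ 1834:Sat✓ 1835:Sun 1836:Tue
Years with five Saturdays: 1804, 1805, 1806, 1810, 1811, 1816, 1817, 1821, 1822, 1823, 1827, 1828, 1832, 1833, 1834 → 15.

15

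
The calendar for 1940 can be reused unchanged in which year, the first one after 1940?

Two years share a calendar iff Jan 1 falls on the same weekday and both are leap or both are common. 1940: Jan 1 is Monday, leap year.
1941: Jan 1 Wednesday, common
1942: Jan 1 Thursday, common
1943: Jan 1 Friday, common
1944: Jan 1 Saturday, leap
1945: Jan 1 Monday, common
1946: Jan 1 Tuesday, common
1947: Jan 1 Wednesday, common
1948: Jan 1 Thursday, leap
1949: Jan 1 Saturday, common
1950: Jan 1 Sunday, common
1951: Jan 1 Monday, common
1952: Jan 1 Tuesday, leap
1953: Jan 1 Thursday, common
1954: Jan 1 Friday, common
1955: Jan 1 Saturday, common
1956: Jan 1 Sunday, leap
1957: Jan 1 Tuesday, common
1958: Jan 1 Wednesday, common
1959: Jan 1 Thursday, common
1960: Jan 1 Friday, leap
1961: Jan 1 Sunday, common
1962: Jan 1 Monday, common
1963: Jan 1 Tuesday, common
1964: Jan 1 Wednesday, leap
1965: Jan 1 Friday, common
1966: Jan 1 Saturday, common
1967: Jan 1 Sunday, common
1968: Jan 1 Monday, leap
1968 matches on both conditions.

1968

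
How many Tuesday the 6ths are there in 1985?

1

Check the 6th of each month of 1985: Jan 6: Sun, Feb 6: Wed, Mar 6: Wed, Apr 6: Sat, May 6: Mon, Jun 6: Thu, Jul 6: Sat, Aug 6: Tue, Sep 6: Fri, Oct 6: Sun, Nov 6: Wed, Dec 6: Fri.
Tuesday occurs in August — 1 month.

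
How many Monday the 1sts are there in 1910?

1

Check the 1st of each month of 1910: Jan 1: Sat, Feb 1: Tue, Mar 1: Tue, Apr 1: Fri, May 1: Sun, Jun 1: Wed, Jul 1: Fri, Aug 1: Mon, Sep 1: Thu, Oct 1: Sat, Nov 1: Tue, Dec 1: Thu.
Monday occurs in August — 1 month.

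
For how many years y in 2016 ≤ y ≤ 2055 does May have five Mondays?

18

May has 31 days; it has five Mondays when Monday falls among the first (month-length − 28) days — i.e. when May 1 is one of Monday/Sunday/Saturday.
May 1 by year: 2016:Sun✓ 2017:Mon✓ 2018:Tue 2019:Wed 2020:Fri 2021:Sat✓ 2022:Sun✓ 2023:Mon✓ 2024:Wed 2025:Thu 2026:Fri 2027:Sat✓ 2028:Mon✓ 2029:Tue 2030:Wed …(10 more)… 2041:Wed 2042:Thu 2043:Fri 2044:Sun✓ 2045:Mon✓ 2046:Tue 2047:Wed 2048:Fri 2049:Sat✓ 2050:Sun✓ 2051:Mon✓ 2052:Wed 2053:Thu 2054:Fri 2055:Sat✓
Years with five Mondays: 2016, 2017, 2021, 2022, 2023, 2027, 2028, 2032, 2033, 2034, 2038, 2039, 2044, 2045, 2049, 2050, 2051, 2055 → 18.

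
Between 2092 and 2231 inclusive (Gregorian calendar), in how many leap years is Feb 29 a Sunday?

4

Leap years in 2092–2231: 33 of them.
Feb 29 weekday advances by 5 (mod 7) from one leap year to the next four years later (or differs when a century non-leap intervenes).
Leap-day weekdays: 2092:Fri 2096:Wed 2104:Fri 2108:Wed 2112:Mon 2116:Sat 2120:Thu 2124:Tue 2128:Sun✓ 2132:Fri 2136:Wed 2140:Mon 2144:Sat …(7 more)… 2176:Thu 2180:Tue 2184:Sun✓ 2188:Fri 2192:Wed 2196:Mon 2204:Wed 2208:Mon 2212:Sat 2216:Thu 2220:Tue 2224:Sun✓ 2228:Fri
Sunday: 2128, 2156, 2184, 2224 → 4.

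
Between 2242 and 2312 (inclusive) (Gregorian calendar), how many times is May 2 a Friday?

9

Track May 2's weekday year by year (advancing +1, or +2 across a Feb 29):
  2242: Mon  2243: Tue (+1)  2244: Thu (+2)  2245: Fri (+1) ✓  2246: Sat (+1)
  2247: Sun (+1)  2248: Tue (+2)  2249: Wed (+1)  2250: Thu (+1)  2251: Fri (+1) ✓
  2252: Sun (+2)  2253: Mon (+1)  2254: Tue (+1)  2255: Wed (+1)  … (43 more years) …
  2299: Tue (+1)  2300: Wed (+1)  2301: Thu (+1)  2302: Fri (+1) ✓  2303: Sat (+1)
  2304: Mon (+2)  2305: Tue (+1)  2306: Wed (+1)  2307: Thu (+1)  2308: Sat (+2)
  2309: Sun (+1)  2310: Mon (+1)  2311: Tue (+1)  2312: Thu (+2)
Friday years: 2245, 2251, 2256, 2262, 2273, 2279, 2284, 2290, 2302 — 9 in total.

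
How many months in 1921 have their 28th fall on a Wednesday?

2

Check the 28th of each month of 1921: Jan 28: Fri, Feb 28: Mon, Mar 28: Mon, Apr 28: Thu, May 28: Sat, Jun 28: Tue, Jul 28: Thu, Aug 28: Sun, Sep 28: Wed, Oct 28: Fri, Nov 28: Mon, Dec 28: Wed.
Wednesday occurs in September, December — 2 months.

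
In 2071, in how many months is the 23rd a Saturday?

Check the 23rd of each month of 2071: Jan 23: Fri, Feb 23: Mon, Mar 23: Mon, Apr 23: Thu, May 23: Sat, Jun 23: Tue, Jul 23: Thu, Aug 23: Sun, Sep 23: Wed, Oct 23: Fri, Nov 23: Mon, Dec 23: Wed.
Saturday occurs in May — 1 month.

1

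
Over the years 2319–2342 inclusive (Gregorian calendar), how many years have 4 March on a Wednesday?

4

Track 4 March's weekday year by year (advancing +1, or +2 across a Feb 29):
  2319: Tue  2320: Thu (+2)  2321: Fri (+1)  2322: Sat (+1)  2323: Sun (+1)
  2324: Tue (+2)  2325: Wed (+1) ✓  2326: Thu (+1)  2327: Fri (+1)  2328: Sun (+2)
  2329: Mon (+1)  2330: Tue (+1)  2331: Wed (+1) ✓  2332: Fri (+2)  2333: Sat (+1)
  2334: Sun (+1)  2335: Mon (+1)  2336: Wed (+2) ✓  2337: Thu (+1)  2338: Fri (+1)
  2339: Sat (+1)  2340: Mon (+2)  2341: Tue (+1)  2342: Wed (+1) ✓
Wednesday years: 2325, 2331, 2336, 2342 — 4 in total.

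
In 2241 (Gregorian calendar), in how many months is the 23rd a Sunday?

1

Check the 23rd of each month of 2241: Jan 23: Sat, Feb 23: Tue, Mar 23: Tue, Apr 23: Fri, May 23: Sun, Jun 23: Wed, Jul 23: Fri, Aug 23: Mon, Sep 23: Thu, Oct 23: Sat, Nov 23: Tue, Dec 23: Thu.
Sunday occurs in May — 1 month.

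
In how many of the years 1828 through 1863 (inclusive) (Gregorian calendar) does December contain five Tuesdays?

December has 31 days; it has five Tuesdays when Tuesday falls among the first (month-length − 28) days — i.e. when December 1 is one of Tuesday/Monday/Sunday.
December 1 by year: 1828:Mon✓ 1829:Tue✓ 1830:Wed 1831:Thu 1832:Sat 1833:Sun✓ 1834:Mon✓ 1835:Tue✓ 1836:Thu 1837:Fri 1838:Sat 1839:Sun✓ 1840:Tue✓ 1841:Wed 1842:Thu …(6 more)… 1849:Sat 1850:Sun✓ 1851:Mon✓ 1852:Wed 1853:Thu 1854:Fri 1855:Sat 1856:Mon✓ 1857:Tue✓ 1858:Wed 1859:Thu 1860:Sat 1861:Sun✓ 1862:Mon✓ 1863:Tue✓
Years with five Tuesdays: 1828, 1829, 1833, 1834, 1835, 1839, 1840, 1844, 1845, 1846, 1850, 1851, 1856, 1857, 1861, 1862, 1863 → 17.

17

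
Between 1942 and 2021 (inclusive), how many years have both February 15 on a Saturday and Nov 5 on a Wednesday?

8

Check each year's weekday for February 15 and Nov 5:
  1942: Sun/Thu  1943: Mon/Fri  1944: Tue/Sun  1945: Thu/Mon  1946: Fri/Tue  1947: Sat/Wed ✓  1948: Sun/Fri  1949: Tue/Sat  1950: Wed/Sun  1951: Thu/Mon  1952: Fri/Wed  1953: Sun/Thu  1954: Mon/Fri  1955: Tue/Sat  …(52 more)…  2008: Fri/Wed  2009: Sun/Thu  2010: Mon/Fri  2011: Tue/Sat  2012: Wed/Mon  2013: Fri/Tue  2014: Sat/Wed ✓  2015: Sun/Thu  2016: Mon/Sat  2017: Wed/Sun  2018: Thu/Mon  2019: Fri/Tue  2020: Sat/Thu  2021: Mon/Fri
Both conditions hold in: 1947, 1958, 1969, 1975, 1986, 1997, 2003, 2014 — 8.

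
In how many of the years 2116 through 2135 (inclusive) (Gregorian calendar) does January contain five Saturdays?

10

January has 31 days; it has five Saturdays when Saturday falls among the first (month-length − 28) days — i.e. when January 1 is one of Saturday/Friday/Thursday.
January 1 by year: 2116:Wed 2117:Fri✓ 2118:Sat✓ 2119:Sun 2120:Mon 2121:Wed 2122:Thu✓ 2123:Fri✓ 2124:Sat✓ 2125:Mon 2126:Tue 2127:Wed 2128:Thu✓ 2129:Sat✓ 2130:Sun 2131:Mon 2132:Tue 2133:Thu✓ 2134:Fri✓ 2135:Sat✓
Years with five Saturdays: 2117, 2118, 2122, 2123, 2124, 2128, 2129, 2133, 2134, 2135 → 10.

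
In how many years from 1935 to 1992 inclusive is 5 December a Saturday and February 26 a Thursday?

Check each year's weekday for 5 December and February 26:
  1935: Thu/Tue  1936: Sat/Wed  1937: Sun/Fri  1938: Mon/Sat  1939: Tue/Sun  1940: Thu/Mon  1941: Fri/Wed  1942: Sat/Thu ✓  1943: Sun/Fri  1944: Tue/Sat  1945: Wed/Mon  1946: Thu/Tue  1947: Fri/Wed  1948: Sun/Thu  …(30 more)…  1979: Wed/Mon  1980: Fri/Tue  1981: Sat/Thu ✓  1982: Sun/Fri  1983: Mon/Sat  1984: Wed/Sun  1985: Thu/Tue  1986: Fri/Wed  1987: Sat/Thu ✓  1988: Mon/Fri  1989: Tue/Sun  1990: Wed/Mon  1991: Thu/Tue  1992: Sat/Wed
Both conditions hold in: 1942, 1953, 1959, 1970, 1981, 1987 — 6.

6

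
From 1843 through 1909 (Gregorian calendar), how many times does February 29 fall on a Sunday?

2

Leap years in 1843–1909: 16 of them.
Feb 29 weekday advances by 5 (mod 7) from one leap year to the next four years later (or differs when a century non-leap intervenes).
Leap-day weekdays: 1844:Thu 1848:Tue 1852:Sun✓ 1856:Fri 1860:Wed 1864:Mon 1868:Sat 1872:Thu 1876:Tue 1880:Sun✓ 1884:Fri 1888:Wed 1892:Mon 1896:Sat 1904:Mon 1908:Sat
Sunday: 1852, 1880 → 2.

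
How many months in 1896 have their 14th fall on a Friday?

2

Check the 14th of each month of 1896: Jan 14: Tue, Feb 14: Fri, Mar 14: Sat, Apr 14: Tue, May 14: Thu, Jun 14: Sun, Jul 14: Tue, Aug 14: Fri, Sep 14: Mon, Oct 14: Wed, Nov 14: Sat, Dec 14: Mon.
Friday occurs in February, August — 2 months.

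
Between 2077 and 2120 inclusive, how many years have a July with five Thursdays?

July has 31 days; it has five Thursdays when Thursday falls among the first (month-length − 28) days — i.e. when July 1 is one of Thursday/Wednesday/Tuesday.
July 1 by year: 2077:Thu✓ 2078:Fri 2079:Sat 2080:Mon 2081:Tue✓ 2082:Wed✓ 2083:Thu✓ 2084:Sat 2085:Sun 2086:Mon 2087:Tue✓ 2088:Thu✓ 2089:Fri 2090:Sat 2091:Sun …(14 more)… 2106:Thu✓ 2107:Fri 2108:Sun 2109:Mon 2110:Tue✓ 2111:Wed✓ 2112:Fri 2113:Sat 2114:Sun 2115:Mon 2116:Wed✓ 2117:Thu✓ 2118:Fri 2119:Sat 2120:Mon
Years with five Thursdays: 2077, 2081, 2082, 2083, 2087, 2088, 2092, 2093, 2094, 2098, 2099, 2100, 2104, 2105, 2106, 2110, 2111, 2116, 2117 → 19.

19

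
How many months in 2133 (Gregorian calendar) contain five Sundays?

4

A month of length L has five Sundays iff its first Sunday is on day ≤ L−28 (so day 1–3 in a 31-day month, 1–2 in a 30-day month, day 1 in a leap February).
Checking each month of 2133: Jan starts Thu (31d); Feb starts Sun (28d); Mar starts Sun (31d) ✓; Apr starts Wed (30d); May starts Fri (31d) ✓; Jun starts Mon (30d); Jul starts Wed (31d); Aug starts Sat (31d) ✓; Sep starts Tue (30d); Oct starts Thu (31d); Nov starts Sun (30d) ✓; Dec starts Tue (31d).
Five-Sunday months: March, May, August, November → 4.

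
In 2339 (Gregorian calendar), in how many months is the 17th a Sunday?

2

Check the 17th of each month of 2339: Jan 17: Tue, Feb 17: Fri, Mar 17: Fri, Apr 17: Mon, May 17: Wed, Jun 17: Sat, Jul 17: Mon, Aug 17: Thu, Sep 17: Sun, Oct 17: Tue, Nov 17: Fri, Dec 17: Sun.
Sunday occurs in September, December — 2 months.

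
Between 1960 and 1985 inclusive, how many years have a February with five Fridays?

1

February has 28 days (29 in leap years); it has five Fridays when Friday falls among the first (month-length − 28) days — i.e. when February 1 is Friday in a leap year (never in a common year).
February 1 by year: 1960:Mon 1961:Wed 1962:Thu 1963:Fri 1964:Sat 1965:Mon 1966:Tue 1967:Wed 1968:Thu 1969:Sat 1970:Sun 1971:Mon 1972:Tue 1973:Thu 1974:Fri 1975:Sat 1976:Sun 1977:Tue 1978:Wed 1979:Thu 1980:Fri✓ 1981:Sun 1982:Mon 1983:Tue 1984:Wed 1985:Fri
Years with five Fridays: 1980 → 1.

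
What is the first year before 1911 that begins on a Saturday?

1910

Jan 1 advances by 2 weekdays after a leap year and by 1 after a common year.
1911: Jan 1 is Sunday.
1910: Saturday
1910 begins on a Saturday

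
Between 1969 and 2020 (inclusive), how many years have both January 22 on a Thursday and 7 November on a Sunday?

2

Check each year's weekday for January 22 and 7 November:
  1969: Wed/Fri  1970: Thu/Sat  1971: Fri/Sun  1972: Sat/Tue  1973: Mon/Wed  1974: Tue/Thu  1975: Wed/Fri  1976: Thu/Sun ✓  1977: Sat/Mon  1978: Sun/Tue  1979: Mon/Wed  1980: Tue/Fri  1981: Thu/Sat  1982: Fri/Sun  …(24 more)…  2007: Mon/Wed  2008: Tue/Fri  2009: Thu/Sat  2010: Fri/Sun  2011: Sat/Mon  2012: Sun/Wed  2013: Tue/Thu  2014: Wed/Fri  2015: Thu/Sat  2016: Fri/Mon  2017: Sun/Tue  2018: Mon/Wed  2019: Tue/Thu  2020: Wed/Sat
Both conditions hold in: 1976, 2004 — 2.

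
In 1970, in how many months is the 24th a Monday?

Check the 24th of each month of 1970: Jan 24: Sat, Feb 24: Tue, Mar 24: Tue, Apr 24: Fri, May 24: Sun, Jun 24: Wed, Jul 24: Fri, Aug 24: Mon, Sep 24: Thu, Oct 24: Sat, Nov 24: Tue, Dec 24: Thu.
Monday occurs in August — 1 month.

1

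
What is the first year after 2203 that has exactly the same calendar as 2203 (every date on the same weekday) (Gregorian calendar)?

Two years share a calendar iff Jan 1 falls on the same weekday and both are leap or both are common. 2203: Jan 1 is Saturday, common year.
2204: Jan 1 Sunday, leap
2205: Jan 1 Tuesday, common
2206: Jan 1 Wednesday, common
2207: Jan 1 Thursday, common
2208: Jan 1 Friday, leap
2209: Jan 1 Sunday, common
2210: Jan 1 Monday, common
2211: Jan 1 Tuesday, common
2212: Jan 1 Wednesday, leap
2213: Jan 1 Friday, common
2214: Jan 1 Saturday, common
2214 matches on both conditions.

2214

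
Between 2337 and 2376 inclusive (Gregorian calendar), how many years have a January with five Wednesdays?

17

January has 31 days; it has five Wednesdays when Wednesday falls among the first (month-length − 28) days — i.e. when January 1 is one of Wednesday/Tuesday/Monday.
January 1 by year: 2337:Fri 2338:Sat 2339:Sun 2340:Mon✓ 2341:Wed✓ 2342:Thu 2343:Fri 2344:Sat 2345:Mon✓ 2346:Tue✓ 2347:Wed✓ 2348:Thu 2349:Sat 2350:Sun 2351:Mon✓ …(10 more)… 2362:Mon✓ 2363:Tue✓ 2364:Wed✓ 2365:Fri 2366:Sat 2367:Sun 2368:Mon✓ 2369:Wed✓ 2370:Thu 2371:Fri 2372:Sat 2373:Mon✓ 2374:Tue✓ 2375:Wed✓ 2376:Thu
Years with five Wednesdays: 2340, 2341, 2345, 2346, 2347, 2351, 2352, 2357, 2358, 2362, 2363, 2364, 2368, 2369, 2373, 2374, 2375 → 17.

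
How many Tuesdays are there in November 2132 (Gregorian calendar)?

4

November 2132 has 30 days and begins on Saturday.
The first Tuesday is November 4.
Tuesdays fall on 4, 11, 18, 25 — that's 4.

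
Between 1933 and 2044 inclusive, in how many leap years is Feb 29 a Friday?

Leap years in 1933–2044: 28 of them.
Feb 29 weekday advances by 5 (mod 7) from one leap year to the next four years later (or differs when a century non-leap intervenes).
Leap-day weekdays: 1936:Sat 1940:Thu 1944:Tue 1948:Sun 1952:Fri✓ 1956:Wed 1960:Mon 1964:Sat 1968:Thu 1972:Tue 1976:Sun 1980:Fri✓ 1984:Wed 1988:Mon 1992:Sat 1996:Thu 2000:Tue 2004:Sun 2008:Fri✓ 2012:Wed 2016:Mon 2020:Sat 2024:Thu 2028:Tue 2032:Sun 2036:Fri✓ 2040:Wed 2044:Mon
Friday: 1952, 1980, 2008, 2036 → 4.

4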